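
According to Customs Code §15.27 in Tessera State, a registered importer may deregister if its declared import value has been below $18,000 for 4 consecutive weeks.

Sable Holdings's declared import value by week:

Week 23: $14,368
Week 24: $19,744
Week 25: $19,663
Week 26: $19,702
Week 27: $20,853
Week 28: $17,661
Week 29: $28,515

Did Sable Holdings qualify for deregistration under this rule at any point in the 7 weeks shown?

Weeks below $18,000: Week 23, Week 28.
Longest run of consecutive weeks below the threshold: 1.
1 < 4, so Sable Holdings never became eligible.

No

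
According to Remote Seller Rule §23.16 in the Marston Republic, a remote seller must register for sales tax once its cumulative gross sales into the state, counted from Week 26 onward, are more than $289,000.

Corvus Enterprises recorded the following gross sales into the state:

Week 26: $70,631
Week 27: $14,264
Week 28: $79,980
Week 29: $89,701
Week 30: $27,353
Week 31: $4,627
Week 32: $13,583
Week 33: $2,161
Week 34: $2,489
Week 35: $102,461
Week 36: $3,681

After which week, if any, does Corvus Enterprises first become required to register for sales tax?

Through Week 26: $70,631
Through Week 27: $84,895
Through Week 28: $164,875
Through Week 29: $254,576
Through Week 30: $281,929
Through Week 31: $286,556
Through Week 32: $300,139 ← exceeds threshold

Week 32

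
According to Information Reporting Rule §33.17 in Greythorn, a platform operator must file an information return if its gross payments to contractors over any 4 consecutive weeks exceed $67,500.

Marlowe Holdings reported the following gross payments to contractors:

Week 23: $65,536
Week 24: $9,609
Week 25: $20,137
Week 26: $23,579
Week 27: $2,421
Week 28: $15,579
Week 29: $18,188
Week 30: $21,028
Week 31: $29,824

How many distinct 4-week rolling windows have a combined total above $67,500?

Week 23–Week 26: $65,536 + $9,609 + $20,137 + $23,579 = $118,861 (over)
Week 24–Week 27: $9,609 + $20,137 + $23,579 + $2,421 = $55,746 (under)
Week 25–Week 28: $20,137 + $23,579 + $2,421 + $15,579 = $61,716 (under)
Week 26–Week 29: $23,579 + $2,421 + $15,579 + $18,188 = $59,767 (under)
Week 27–Week 30: $2,421 + $15,579 + $18,188 + $21,028 = $57,216 (under)
Week 28–Week 31: $15,579 + $18,188 + $21,028 + $29,824 = $84,619 (over)
2 windows exceed the threshold.

2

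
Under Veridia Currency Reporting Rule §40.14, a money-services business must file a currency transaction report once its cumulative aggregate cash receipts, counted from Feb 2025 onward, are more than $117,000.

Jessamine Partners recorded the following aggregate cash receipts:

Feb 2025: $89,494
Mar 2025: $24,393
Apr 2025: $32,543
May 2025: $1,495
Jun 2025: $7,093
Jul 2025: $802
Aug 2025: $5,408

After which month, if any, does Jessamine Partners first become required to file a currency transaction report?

Through Feb 2025: $89,494
Through Mar 2025: $113,887
Through Apr 2025: $146,430 ← exceeds threshold

Apr 2025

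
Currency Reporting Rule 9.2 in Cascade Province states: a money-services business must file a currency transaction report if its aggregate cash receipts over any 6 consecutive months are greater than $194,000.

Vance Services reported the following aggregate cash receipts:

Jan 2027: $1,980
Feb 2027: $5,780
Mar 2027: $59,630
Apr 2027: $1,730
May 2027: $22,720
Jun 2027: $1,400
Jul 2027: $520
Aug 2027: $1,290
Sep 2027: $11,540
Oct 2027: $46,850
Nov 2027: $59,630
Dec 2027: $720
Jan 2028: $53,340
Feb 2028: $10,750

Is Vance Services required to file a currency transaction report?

Jan 2027–Jun 2027: $1,980 + $5,780 + $59,630 + $1,730 + $22,720 + $1,400 = $93,240 (under)
Feb 2027–Jul 2027: $5,780 + $59,630 + $1,730 + $22,720 + $1,400 + $520 = $91,780 (under)
Mar 2027–Aug 2027: $59,630 + $1,730 + $22,720 + $1,400 + $520 + $1,290 = $87,290 (under)
Apr 2027–Sep 2027: $1,730 + $22,720 + $1,400 + $520 + $1,290 + $11,540 = $39,200 (under)
May 2027–Oct 2027: $22,720 + $1,400 + $520 + $1,290 + $11,540 + $46,850 = $84,320 (under)
Jun 2027–Nov 2027: $1,400 + $520 + $1,290 + $11,540 + $46,850 + $59,630 = $121,230 (under)
Jul 2027–Dec 2027: $520 + $1,290 + $11,540 + $46,850 + $59,630 + $720 = $120,550 (under)
Aug 2027–Jan 2028: $1,290 + $11,540 + $46,850 + $59,630 + $720 + $53,340 = $173,370 (under)
Sep 2027–Feb 2028: $11,540 + $46,850 + $59,630 + $720 + $53,340 + $10,750 = $182,830 (under)
No window exceeds $194,000.

No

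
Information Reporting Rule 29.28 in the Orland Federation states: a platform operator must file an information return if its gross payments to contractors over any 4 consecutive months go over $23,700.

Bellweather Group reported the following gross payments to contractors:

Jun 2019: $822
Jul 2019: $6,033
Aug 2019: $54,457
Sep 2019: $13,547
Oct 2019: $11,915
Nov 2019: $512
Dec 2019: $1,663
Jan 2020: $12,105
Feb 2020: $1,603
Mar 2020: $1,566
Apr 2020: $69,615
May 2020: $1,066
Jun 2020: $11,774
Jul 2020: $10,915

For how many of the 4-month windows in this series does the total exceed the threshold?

Jun 2019–Sep 2019: $822 + $6,033 + $54,457 + $13,547 = $74,859 (over)
Jul 2019–Oct 2019: $6,033 + $54,457 + $13,547 + $11,915 = $85,952 (over)
Aug 2019–Nov 2019: $54,457 + $13,547 + $11,915 + $512 = $80,431 (over)
Sep 2019–Dec 2019: $13,547 + $11,915 + $512 + $1,663 = $27,637 (over)
Oct 2019–Jan 2020: $11,915 + $512 + $1,663 + $12,105 = $26,195 (over)
Nov 2019–Feb 2020: $512 + $1,663 + $12,105 + $1,603 = $15,883 (under)
Dec 2019–Mar 2020: $1,663 + $12,105 + $1,603 + $1,566 = $16,937 (under)
Jan 2020–Apr 2020: $12,105 + $1,603 + $1,566 + $69,615 = $84,889 (over)
Feb 2020–May 2020: $1,603 + $1,566 + $69,615 + $1,066 = $73,850 (over)
Mar 2020–Jun 2020: $1,566 + $69,615 + $1,066 + $11,774 = $84,021 (over)
Apr 2020–Jul 2020: $69,615 + $1,066 + $11,774 + $10,915 = $93,370 (over)
9 windows exceed the threshold.

9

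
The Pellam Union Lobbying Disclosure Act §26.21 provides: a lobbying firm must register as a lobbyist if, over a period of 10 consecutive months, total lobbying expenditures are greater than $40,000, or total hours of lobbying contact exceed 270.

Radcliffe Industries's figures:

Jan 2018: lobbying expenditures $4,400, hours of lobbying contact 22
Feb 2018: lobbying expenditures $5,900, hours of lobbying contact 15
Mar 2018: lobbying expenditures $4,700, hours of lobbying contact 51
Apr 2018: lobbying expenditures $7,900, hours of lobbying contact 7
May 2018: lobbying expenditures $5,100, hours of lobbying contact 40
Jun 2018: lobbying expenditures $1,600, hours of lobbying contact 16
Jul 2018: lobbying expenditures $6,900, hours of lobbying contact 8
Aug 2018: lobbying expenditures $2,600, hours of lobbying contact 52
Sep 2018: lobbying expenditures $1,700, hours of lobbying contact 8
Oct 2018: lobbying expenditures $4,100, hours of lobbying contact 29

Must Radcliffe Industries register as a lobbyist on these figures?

Total lobbying expenditures: $4,400 + $5,900 + $4,700 + $7,900 + $5,100 + $1,600 + $6,900 + $2,600 + $1,700 + $4,100 = $44,900 (> $40,000).
Total hours of lobbying contact: 22 + 15 + 51 + 7 + 40 + 16 + 8 + 52 + 8 + 29 = 248 (≤ 270).
The test is 'or': at least one threshold is exceeded.

Yes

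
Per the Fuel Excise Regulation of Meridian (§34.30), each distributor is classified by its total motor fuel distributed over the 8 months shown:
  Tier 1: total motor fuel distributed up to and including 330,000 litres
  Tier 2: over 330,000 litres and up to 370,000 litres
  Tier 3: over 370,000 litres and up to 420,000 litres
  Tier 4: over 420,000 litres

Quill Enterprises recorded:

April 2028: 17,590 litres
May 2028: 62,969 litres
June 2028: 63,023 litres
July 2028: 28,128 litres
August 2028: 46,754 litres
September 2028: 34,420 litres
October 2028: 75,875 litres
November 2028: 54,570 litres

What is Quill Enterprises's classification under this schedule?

Total motor fuel distributed: 17,590 litres + 62,969 litres + 63,023 litres + 28,128 litres + 46,754 litres + 34,420 litres + 75,875 litres + 54,570 litres = 383,329 litres.
370,000 litres < 383,329 litres ≤ 420,000 litres, so Tier 3 applies.

Tier 3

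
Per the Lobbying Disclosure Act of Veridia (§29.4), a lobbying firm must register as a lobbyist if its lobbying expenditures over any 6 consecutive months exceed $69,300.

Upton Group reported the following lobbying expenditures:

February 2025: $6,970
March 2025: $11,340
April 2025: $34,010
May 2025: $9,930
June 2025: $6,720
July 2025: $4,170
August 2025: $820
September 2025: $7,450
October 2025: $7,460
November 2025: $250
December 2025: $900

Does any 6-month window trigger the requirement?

Yes

February 2025–July 2025: $6,970 + $11,340 + $34,010 + $9,930 + $6,720 + $4,170 = $73,140 (over)
March 2025–August 2025: $11,340 + $34,010 + $9,930 + $6,720 + $4,170 + $820 = $66,990 (under)
April 2025–September 2025: $34,010 + $9,930 + $6,720 + $4,170 + $820 + $7,450 = $63,100 (under)
May 2025–October 2025: $9,930 + $6,720 + $4,170 + $820 + $7,450 + $7,460 = $36,550 (under)
June 2025–November 2025: $6,720 + $4,170 + $820 + $7,450 + $7,460 + $250 = $26,870 (under)
July 2025–December 2025: $4,170 + $820 + $7,450 + $7,460 + $250 + $900 = $21,050 (under)
At least one window exceeds $69,300.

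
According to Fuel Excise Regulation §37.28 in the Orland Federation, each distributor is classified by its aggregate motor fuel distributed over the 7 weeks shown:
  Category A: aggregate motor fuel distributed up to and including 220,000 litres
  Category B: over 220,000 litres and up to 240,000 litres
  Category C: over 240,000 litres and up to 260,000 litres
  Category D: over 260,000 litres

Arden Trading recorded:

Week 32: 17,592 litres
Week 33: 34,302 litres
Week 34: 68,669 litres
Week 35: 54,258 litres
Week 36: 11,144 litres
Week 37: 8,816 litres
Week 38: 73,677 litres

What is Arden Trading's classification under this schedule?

Aggregate motor fuel distributed: 17,592 litres + 34,302 litres + 68,669 litres + 54,258 litres + 11,144 litres + 8,816 litres + 73,677 litres = 268,458 litres.
268,458 litres > 260,000 litres, so Category D applies.

Category D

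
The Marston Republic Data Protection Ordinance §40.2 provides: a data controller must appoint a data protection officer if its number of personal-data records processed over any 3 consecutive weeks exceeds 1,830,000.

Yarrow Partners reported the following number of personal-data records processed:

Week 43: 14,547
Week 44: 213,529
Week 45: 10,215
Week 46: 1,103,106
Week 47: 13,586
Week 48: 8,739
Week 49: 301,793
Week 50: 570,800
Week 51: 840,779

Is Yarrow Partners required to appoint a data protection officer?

No

Week 43–Week 45: 14,547 + 213,529 + 10,215 = 238,291 (under)
Week 44–Week 46: 213,529 + 10,215 + 1,103,106 = 1,326,850 (under)
Week 45–Week 47: 10,215 + 1,103,106 + 13,586 = 1,126,907 (under)
Week 46–Week 48: 1,103,106 + 13,586 + 8,739 = 1,125,431 (under)
Week 47–Week 49: 13,586 + 8,739 + 301,793 = 324,118 (under)
Week 48–Week 50: 8,739 + 301,793 + 570,800 = 881,332 (under)
Week 49–Week 51: 301,793 + 570,800 + 840,779 = 1,713,372 (under)
No window exceeds 1,830,000.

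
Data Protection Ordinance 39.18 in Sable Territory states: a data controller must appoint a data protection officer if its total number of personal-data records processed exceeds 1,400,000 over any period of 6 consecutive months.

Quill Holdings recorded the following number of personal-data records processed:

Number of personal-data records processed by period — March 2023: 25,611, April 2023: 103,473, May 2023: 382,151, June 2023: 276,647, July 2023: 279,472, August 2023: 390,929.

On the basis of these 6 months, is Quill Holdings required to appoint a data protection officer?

Total number of personal-data records processed: 25,611 + 103,473 + 382,151 + 276,647 + 279,472 + 390,929 = 1,458,283.
1,458,283 > 1,400,000, so the threshold is exceeded.

Yes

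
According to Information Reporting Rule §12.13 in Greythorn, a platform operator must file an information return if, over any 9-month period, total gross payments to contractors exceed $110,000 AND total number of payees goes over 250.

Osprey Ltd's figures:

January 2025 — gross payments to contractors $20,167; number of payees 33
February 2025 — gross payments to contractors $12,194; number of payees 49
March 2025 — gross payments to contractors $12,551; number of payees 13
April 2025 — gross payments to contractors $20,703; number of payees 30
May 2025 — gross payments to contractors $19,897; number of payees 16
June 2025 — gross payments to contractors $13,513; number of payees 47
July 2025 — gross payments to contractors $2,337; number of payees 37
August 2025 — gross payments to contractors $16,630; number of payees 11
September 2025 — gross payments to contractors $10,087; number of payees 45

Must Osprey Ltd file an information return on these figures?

Yes

Total gross payments to contractors: $20,167 + $12,194 + $12,551 + $20,703 + $19,897 + $13,513 + $2,337 + $16,630 + $10,087 = $128,079 (> $110,000).
Total number of payees: 33 + 49 + 13 + 30 + 16 + 47 + 37 + 11 + 45 = 281 (> 250).
The test is 'and': both thresholds are exceeded.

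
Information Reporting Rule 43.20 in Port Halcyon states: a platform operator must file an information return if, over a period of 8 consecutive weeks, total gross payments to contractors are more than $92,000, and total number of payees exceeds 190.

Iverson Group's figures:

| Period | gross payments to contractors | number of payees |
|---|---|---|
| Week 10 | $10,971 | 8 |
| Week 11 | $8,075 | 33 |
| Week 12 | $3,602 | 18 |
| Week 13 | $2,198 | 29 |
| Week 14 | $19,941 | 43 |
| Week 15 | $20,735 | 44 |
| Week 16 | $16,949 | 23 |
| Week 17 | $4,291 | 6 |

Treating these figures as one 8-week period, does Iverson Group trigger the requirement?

Total gross payments to contractors: $10,971 + $8,075 + $3,602 + $2,198 + $19,941 + $20,735 + $16,949 + $4,291 = $86,762 (≤ $92,000).
Total number of payees: 8 + 33 + 18 + 29 + 43 + 44 + 23 + 6 = 204 (> 190).
The test is 'and': the rule requires both, and at least one is not exceeded.

No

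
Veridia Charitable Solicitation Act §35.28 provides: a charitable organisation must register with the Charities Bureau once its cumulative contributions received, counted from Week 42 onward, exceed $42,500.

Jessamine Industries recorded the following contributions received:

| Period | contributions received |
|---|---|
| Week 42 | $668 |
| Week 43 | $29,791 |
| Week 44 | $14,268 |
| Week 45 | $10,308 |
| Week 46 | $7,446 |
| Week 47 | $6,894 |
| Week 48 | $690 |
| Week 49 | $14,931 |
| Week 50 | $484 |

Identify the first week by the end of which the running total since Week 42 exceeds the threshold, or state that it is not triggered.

Through Week 42: $668
Through Week 43: $30,459
Through Week 44: $44,727 ← exceeds threshold

Week 44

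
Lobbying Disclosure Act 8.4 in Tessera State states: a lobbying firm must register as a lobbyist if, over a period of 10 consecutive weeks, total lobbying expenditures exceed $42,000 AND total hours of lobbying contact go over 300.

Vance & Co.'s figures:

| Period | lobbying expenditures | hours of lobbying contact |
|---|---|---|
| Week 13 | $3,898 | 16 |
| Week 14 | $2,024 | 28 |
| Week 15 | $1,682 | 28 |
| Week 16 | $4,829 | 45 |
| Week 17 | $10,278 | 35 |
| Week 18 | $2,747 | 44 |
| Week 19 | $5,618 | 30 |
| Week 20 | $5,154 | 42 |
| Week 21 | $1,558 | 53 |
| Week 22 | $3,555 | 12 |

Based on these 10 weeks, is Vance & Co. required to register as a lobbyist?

Total lobbying expenditures: $3,898 + $2,024 + $1,682 + $4,829 + $10,278 + $2,747 + $5,618 + $5,154 + $1,558 + $3,555 = $41,343 (≤ $42,000).
Total hours of lobbying contact: 16 + 28 + 28 + 45 + 35 + 44 + 30 + 42 + 53 + 12 = 333 (> 300).
The test is 'and': the rule requires both, and at least one is not exceeded.

No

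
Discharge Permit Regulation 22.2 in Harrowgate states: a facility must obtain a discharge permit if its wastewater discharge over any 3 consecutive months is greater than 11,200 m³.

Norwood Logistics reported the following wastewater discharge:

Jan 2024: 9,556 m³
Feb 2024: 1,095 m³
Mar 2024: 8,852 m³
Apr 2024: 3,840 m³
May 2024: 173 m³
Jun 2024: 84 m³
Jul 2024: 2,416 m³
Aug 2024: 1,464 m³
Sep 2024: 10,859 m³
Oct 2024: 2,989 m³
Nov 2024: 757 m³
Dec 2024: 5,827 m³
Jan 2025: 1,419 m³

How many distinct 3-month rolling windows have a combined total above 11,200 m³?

Jan 2024–Mar 2024: 9,556 m³ + 1,095 m³ + 8,852 m³ = 19,503 m³ (over)
Feb 2024–Apr 2024: 1,095 m³ + 8,852 m³ + 3,840 m³ = 13,787 m³ (over)
Mar 2024–May 2024: 8,852 m³ + 3,840 m³ + 173 m³ = 12,865 m³ (over)
Apr 2024–Jun 2024: 3,840 m³ + 173 m³ + 84 m³ = 4,097 m³ (under)
May 2024–Jul 2024: 173 m³ + 84 m³ + 2,416 m³ = 2,673 m³ (under)
Jun 2024–Aug 2024: 84 m³ + 2,416 m³ + 1,464 m³ = 3,964 m³ (under)
Jul 2024–Sep 2024: 2,416 m³ + 1,464 m³ + 10,859 m³ = 14,739 m³ (over)
Aug 2024–Oct 2024: 1,464 m³ + 10,859 m³ + 2,989 m³ = 15,312 m³ (over)
Sep 2024–Nov 2024: 10,859 m³ + 2,989 m³ + 757 m³ = 14,605 m³ (over)
Oct 2024–Dec 2024: 2,989 m³ + 757 m³ + 5,827 m³ = 9,573 m³ (under)
Nov 2024–Jan 2025: 757 m³ + 5,827 m³ + 1,419 m³ = 8,003 m³ (under)
6 windows exceed the threshold.

6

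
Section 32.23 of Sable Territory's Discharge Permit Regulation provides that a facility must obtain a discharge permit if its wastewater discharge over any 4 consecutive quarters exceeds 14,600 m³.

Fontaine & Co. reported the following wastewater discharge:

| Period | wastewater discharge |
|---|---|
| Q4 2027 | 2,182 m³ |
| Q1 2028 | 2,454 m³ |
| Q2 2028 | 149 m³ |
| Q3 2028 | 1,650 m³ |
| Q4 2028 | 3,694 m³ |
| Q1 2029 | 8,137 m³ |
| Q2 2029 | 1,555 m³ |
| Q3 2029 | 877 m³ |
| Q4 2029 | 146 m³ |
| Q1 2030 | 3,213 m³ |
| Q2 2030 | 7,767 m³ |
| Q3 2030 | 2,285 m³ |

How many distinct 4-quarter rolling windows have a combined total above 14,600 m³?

1

Q4 2027–Q3 2028: 2,182 m³ + 2,454 m³ + 149 m³ + 1,650 m³ = 6,435 m³ (under)
Q1 2028–Q4 2028: 2,454 m³ + 149 m³ + 1,650 m³ + 3,694 m³ = 7,947 m³ (under)
Q2 2028–Q1 2029: 149 m³ + 1,650 m³ + 3,694 m³ + 8,137 m³ = 13,630 m³ (under)
Q3 2028–Q2 2029: 1,650 m³ + 3,694 m³ + 8,137 m³ + 1,555 m³ = 15,036 m³ (over)
Q4 2028–Q3 2029: 3,694 m³ + 8,137 m³ + 1,555 m³ + 877 m³ = 14,263 m³ (under)
Q1 2029–Q4 2029: 8,137 m³ + 1,555 m³ + 877 m³ + 146 m³ = 10,715 m³ (under)
Q2 2029–Q1 2030: 1,555 m³ + 877 m³ + 146 m³ + 3,213 m³ = 5,791 m³ (under)
Q3 2029–Q2 2030: 877 m³ + 146 m³ + 3,213 m³ + 7,767 m³ = 12,003 m³ (under)
Q4 2029–Q3 2030: 146 m³ + 3,213 m³ + 7,767 m³ + 2,285 m³ = 13,411 m³ (under)
1 window exceeds the threshold.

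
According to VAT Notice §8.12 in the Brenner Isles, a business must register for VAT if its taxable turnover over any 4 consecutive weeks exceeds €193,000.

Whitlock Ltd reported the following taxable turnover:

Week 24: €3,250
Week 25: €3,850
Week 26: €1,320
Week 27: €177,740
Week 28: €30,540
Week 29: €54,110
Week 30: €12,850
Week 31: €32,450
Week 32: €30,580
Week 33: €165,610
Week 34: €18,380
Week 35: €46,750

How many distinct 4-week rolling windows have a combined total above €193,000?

6

Week 24–Week 27: €3,250 + €3,850 + €1,320 + €177,740 = €186,160 (under)
Week 25–Week 28: €3,850 + €1,320 + €177,740 + €30,540 = €213,450 (over)
Week 26–Week 29: €1,320 + €177,740 + €30,540 + €54,110 = €263,710 (over)
Week 27–Week 30: €177,740 + €30,540 + €54,110 + €12,850 = €275,240 (over)
Week 28–Week 31: €30,540 + €54,110 + €12,850 + €32,450 = €129,950 (under)
Week 29–Week 32: €54,110 + €12,850 + €32,450 + €30,580 = €129,990 (under)
Week 30–Week 33: €12,850 + €32,450 + €30,580 + €165,610 = €241,490 (over)
Week 31–Week 34: €32,450 + €30,580 + €165,610 + €18,380 = €247,020 (over)
Week 32–Week 35: €30,580 + €165,610 + €18,380 + €46,750 = €261,320 (over)
6 windows exceed the threshold.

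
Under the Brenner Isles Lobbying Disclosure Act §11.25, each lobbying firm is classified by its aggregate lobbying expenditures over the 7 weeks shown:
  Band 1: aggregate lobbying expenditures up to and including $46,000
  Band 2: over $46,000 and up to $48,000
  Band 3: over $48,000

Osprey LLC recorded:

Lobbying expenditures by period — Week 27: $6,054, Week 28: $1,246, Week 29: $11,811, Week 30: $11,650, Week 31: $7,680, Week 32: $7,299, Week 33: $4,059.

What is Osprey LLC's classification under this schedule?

Band 3

Aggregate lobbying expenditures: $6,054 + $1,246 + $11,811 + $11,650 + $7,680 + $7,299 + $4,059 = $49,799.
$49,799 > $48,000, so Band 3 applies.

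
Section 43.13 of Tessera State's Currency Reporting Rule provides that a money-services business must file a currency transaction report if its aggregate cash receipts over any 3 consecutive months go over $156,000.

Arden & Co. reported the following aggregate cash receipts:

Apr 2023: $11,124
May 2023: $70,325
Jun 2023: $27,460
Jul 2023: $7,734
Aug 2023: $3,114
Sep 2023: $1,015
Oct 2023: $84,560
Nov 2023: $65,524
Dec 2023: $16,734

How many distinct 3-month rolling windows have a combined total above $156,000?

1

Apr 2023–Jun 2023: $11,124 + $70,325 + $27,460 = $108,909 (under)
May 2023–Jul 2023: $70,325 + $27,460 + $7,734 = $105,519 (under)
Jun 2023–Aug 2023: $27,460 + $7,734 + $3,114 = $38,308 (under)
Jul 2023–Sep 2023: $7,734 + $3,114 + $1,015 = $11,863 (under)
Aug 2023–Oct 2023: $3,114 + $1,015 + $84,560 = $88,689 (under)
Sep 2023–Nov 2023: $1,015 + $84,560 + $65,524 = $151,099 (under)
Oct 2023–Dec 2023: $84,560 + $65,524 + $16,734 = $166,818 (over)
1 window exceeds the threshold.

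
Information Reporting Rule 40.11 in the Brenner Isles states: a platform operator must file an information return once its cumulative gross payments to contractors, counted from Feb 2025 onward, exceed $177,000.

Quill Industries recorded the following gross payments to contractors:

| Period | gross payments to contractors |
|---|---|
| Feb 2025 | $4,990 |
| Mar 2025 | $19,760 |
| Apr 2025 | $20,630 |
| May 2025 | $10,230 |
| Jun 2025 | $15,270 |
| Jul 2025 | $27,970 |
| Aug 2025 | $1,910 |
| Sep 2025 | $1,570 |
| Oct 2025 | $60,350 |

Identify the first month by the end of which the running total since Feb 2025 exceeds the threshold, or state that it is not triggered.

Through Feb 2025: $4,990
Through Mar 2025: $24,750
Through Apr 2025: $45,380
Through May 2025: $55,610
Through Jun 2025: $70,880
Through Jul 2025: $98,850
Through Aug 2025: $100,760
Through Sep 2025: $102,330
Through Oct 2025: $162,680
Final cumulative total $162,680 ≤ $177,000; the threshold is never exceeded.

Not triggered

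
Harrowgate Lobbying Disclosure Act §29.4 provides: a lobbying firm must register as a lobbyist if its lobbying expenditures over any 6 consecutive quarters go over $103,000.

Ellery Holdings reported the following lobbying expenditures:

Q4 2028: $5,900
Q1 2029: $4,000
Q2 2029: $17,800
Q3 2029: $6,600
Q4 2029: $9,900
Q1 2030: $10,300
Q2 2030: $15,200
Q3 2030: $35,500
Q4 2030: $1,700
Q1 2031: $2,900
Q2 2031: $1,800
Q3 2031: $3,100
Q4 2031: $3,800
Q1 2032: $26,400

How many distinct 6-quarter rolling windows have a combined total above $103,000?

0

Q4 2028–Q1 2030: $5,900 + $4,000 + $17,800 + $6,600 + $9,900 + $10,300 = $54,500 (under)
Q1 2029–Q2 2030: $4,000 + $17,800 + $6,600 + $9,900 + $10,300 + $15,200 = $63,800 (under)
Q2 2029–Q3 2030: $17,800 + $6,600 + $9,900 + $10,300 + $15,200 + $35,500 = $95,300 (under)
Q3 2029–Q4 2030: $6,600 + $9,900 + $10,300 + $15,200 + $35,500 + $1,700 = $79,200 (under)
Q4 2029–Q1 2031: $9,900 + $10,300 + $15,200 + $35,500 + $1,700 + $2,900 = $75,500 (under)
Q1 2030–Q2 2031: $10,300 + $15,200 + $35,500 + $1,700 + $2,900 + $1,800 = $67,400 (under)
Q2 2030–Q3 2031: $15,200 + $35,500 + $1,700 + $2,900 + $1,800 + $3,100 = $60,200 (under)
Q3 2030–Q4 2031: $35,500 + $1,700 + $2,900 + $1,800 + $3,100 + $3,800 = $48,800 (under)
Q4 2030–Q1 2032: $1,700 + $2,900 + $1,800 + $3,100 + $3,800 + $26,400 = $39,700 (under)
0 windows exceed the threshold.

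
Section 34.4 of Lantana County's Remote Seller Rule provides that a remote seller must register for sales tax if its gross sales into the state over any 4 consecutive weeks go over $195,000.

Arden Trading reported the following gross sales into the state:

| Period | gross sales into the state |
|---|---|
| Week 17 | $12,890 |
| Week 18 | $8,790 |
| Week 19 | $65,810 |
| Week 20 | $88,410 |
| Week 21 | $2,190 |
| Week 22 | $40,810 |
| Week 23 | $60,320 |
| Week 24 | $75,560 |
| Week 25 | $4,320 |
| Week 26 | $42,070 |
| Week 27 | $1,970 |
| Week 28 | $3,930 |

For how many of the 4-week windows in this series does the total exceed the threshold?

1

Week 17–Week 20: $12,890 + $8,790 + $65,810 + $88,410 = $175,900 (under)
Week 18–Week 21: $8,790 + $65,810 + $88,410 + $2,190 = $165,200 (under)
Week 19–Week 22: $65,810 + $88,410 + $2,190 + $40,810 = $197,220 (over)
Week 20–Week 23: $88,410 + $2,190 + $40,810 + $60,320 = $191,730 (under)
Week 21–Week 24: $2,190 + $40,810 + $60,320 + $75,560 = $178,880 (under)
Week 22–Week 25: $40,810 + $60,320 + $75,560 + $4,320 = $181,010 (under)
Week 23–Week 26: $60,320 + $75,560 + $4,320 + $42,070 = $182,270 (under)
Week 24–Week 27: $75,560 + $4,320 + $42,070 + $1,970 = $123,920 (under)
Week 25–Week 28: $4,320 + $42,070 + $1,970 + $3,930 = $52,290 (under)
1 window exceeds the threshold.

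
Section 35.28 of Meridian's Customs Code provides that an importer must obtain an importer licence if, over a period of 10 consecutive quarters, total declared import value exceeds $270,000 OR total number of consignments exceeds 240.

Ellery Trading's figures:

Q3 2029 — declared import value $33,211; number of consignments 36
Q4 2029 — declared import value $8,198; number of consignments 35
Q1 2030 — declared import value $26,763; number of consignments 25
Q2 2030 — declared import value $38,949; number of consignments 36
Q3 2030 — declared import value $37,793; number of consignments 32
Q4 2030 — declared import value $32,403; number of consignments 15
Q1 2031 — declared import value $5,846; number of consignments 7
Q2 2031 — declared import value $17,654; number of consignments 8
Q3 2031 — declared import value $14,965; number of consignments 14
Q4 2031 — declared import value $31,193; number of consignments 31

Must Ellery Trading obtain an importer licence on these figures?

No

Total declared import value: $33,211 + $8,198 + $26,763 + $38,949 + $37,793 + $32,403 + $5,846 + $17,654 + $14,965 + $31,193 = $246,975 (≤ $270,000).
Total number of consignments: 36 + 35 + 25 + 36 + 32 + 15 + 7 + 8 + 14 + 31 = 239 (≤ 240).
The test is 'or': neither threshold is exceeded.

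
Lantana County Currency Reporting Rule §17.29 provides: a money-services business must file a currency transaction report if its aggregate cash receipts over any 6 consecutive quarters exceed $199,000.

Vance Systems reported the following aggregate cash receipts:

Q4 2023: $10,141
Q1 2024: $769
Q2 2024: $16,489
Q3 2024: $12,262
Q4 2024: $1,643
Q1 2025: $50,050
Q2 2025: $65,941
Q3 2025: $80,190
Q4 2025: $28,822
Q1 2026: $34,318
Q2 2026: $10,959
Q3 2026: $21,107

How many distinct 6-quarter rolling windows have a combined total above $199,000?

5

Q4 2023–Q1 2025: $10,141 + $769 + $16,489 + $12,262 + $1,643 + $50,050 = $91,354 (under)
Q1 2024–Q2 2025: $769 + $16,489 + $12,262 + $1,643 + $50,050 + $65,941 = $147,154 (under)
Q2 2024–Q3 2025: $16,489 + $12,262 + $1,643 + $50,050 + $65,941 + $80,190 = $226,575 (over)
Q3 2024–Q4 2025: $12,262 + $1,643 + $50,050 + $65,941 + $80,190 + $28,822 = $238,908 (over)
Q4 2024–Q1 2026: $1,643 + $50,050 + $65,941 + $80,190 + $28,822 + $34,318 = $260,964 (over)
Q1 2025–Q2 2026: $50,050 + $65,941 + $80,190 + $28,822 + $34,318 + $10,959 = $270,280 (over)
Q2 2025–Q3 2026: $65,941 + $80,190 + $28,822 + $34,318 + $10,959 + $21,107 = $241,337 (over)
5 windows exceed the threshold.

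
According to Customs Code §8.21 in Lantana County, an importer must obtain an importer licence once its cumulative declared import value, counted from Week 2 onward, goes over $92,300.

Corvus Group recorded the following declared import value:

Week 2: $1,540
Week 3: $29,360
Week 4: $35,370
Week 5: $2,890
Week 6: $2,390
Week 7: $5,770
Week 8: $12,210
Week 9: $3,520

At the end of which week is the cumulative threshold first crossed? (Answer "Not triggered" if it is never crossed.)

Through Week 2: $1,540
Through Week 3: $30,900
Through Week 4: $66,270
Through Week 5: $69,160
Through Week 6: $71,550
Through Week 7: $77,320
Through Week 8: $89,530
Through Week 9: $93,050 ← exceeds threshold

Week 9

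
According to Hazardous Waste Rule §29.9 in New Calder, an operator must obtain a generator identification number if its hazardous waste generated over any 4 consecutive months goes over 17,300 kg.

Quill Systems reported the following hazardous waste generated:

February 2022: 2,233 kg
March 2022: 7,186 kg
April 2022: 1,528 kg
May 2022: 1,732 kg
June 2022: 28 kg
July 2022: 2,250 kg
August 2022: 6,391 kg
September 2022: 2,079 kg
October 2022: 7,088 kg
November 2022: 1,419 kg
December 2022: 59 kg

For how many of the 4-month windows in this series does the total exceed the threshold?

1

February 2022–May 2022: 2,233 kg + 7,186 kg + 1,528 kg + 1,732 kg = 12,679 kg (under)
March 2022–June 2022: 7,186 kg + 1,528 kg + 1,732 kg + 28 kg = 10,474 kg (under)
April 2022–July 2022: 1,528 kg + 1,732 kg + 28 kg + 2,250 kg = 5,538 kg (under)
May 2022–August 2022: 1,732 kg + 28 kg + 2,250 kg + 6,391 kg = 10,401 kg (under)
June 2022–September 2022: 28 kg + 2,250 kg + 6,391 kg + 2,079 kg = 10,748 kg (under)
July 2022–October 2022: 2,250 kg + 6,391 kg + 2,079 kg + 7,088 kg = 17,808 kg (over)
August 2022–November 2022: 6,391 kg + 2,079 kg + 7,088 kg + 1,419 kg = 16,977 kg (under)
September 2022–December 2022: 2,079 kg + 7,088 kg + 1,419 kg + 59 kg = 10,645 kg (under)
1 window exceeds the threshold.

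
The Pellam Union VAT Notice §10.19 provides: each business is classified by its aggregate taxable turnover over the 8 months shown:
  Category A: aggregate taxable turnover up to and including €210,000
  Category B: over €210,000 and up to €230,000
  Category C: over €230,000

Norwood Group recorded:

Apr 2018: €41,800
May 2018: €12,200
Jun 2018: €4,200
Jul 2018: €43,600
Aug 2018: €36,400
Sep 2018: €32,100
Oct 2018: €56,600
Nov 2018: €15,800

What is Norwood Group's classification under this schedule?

Category C

Aggregate taxable turnover: €41,800 + €12,200 + €4,200 + €43,600 + €36,400 + €32,100 + €56,600 + €15,800 = €242,700.
€242,700 > €230,000, so Category C applies.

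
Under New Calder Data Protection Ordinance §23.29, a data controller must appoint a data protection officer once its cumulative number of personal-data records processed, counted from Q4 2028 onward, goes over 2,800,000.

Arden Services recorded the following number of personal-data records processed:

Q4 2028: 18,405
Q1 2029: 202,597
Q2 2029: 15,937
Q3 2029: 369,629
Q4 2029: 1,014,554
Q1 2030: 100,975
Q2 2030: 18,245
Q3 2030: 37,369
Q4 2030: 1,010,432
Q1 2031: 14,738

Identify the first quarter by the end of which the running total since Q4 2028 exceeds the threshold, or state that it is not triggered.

Q1 2031

Through Q4 2028: 18,405
Through Q1 2029: 221,002
Through Q2 2029: 236,939
Through Q3 2029: 606,568
Through Q4 2029: 1,621,122
Through Q1 2030: 1,722,097
Through Q2 2030: 1,740,342
Through Q3 2030: 1,777,711
Through Q4 2030: 2,788,143
Through Q1 2031: 2,802,881 ← exceeds threshold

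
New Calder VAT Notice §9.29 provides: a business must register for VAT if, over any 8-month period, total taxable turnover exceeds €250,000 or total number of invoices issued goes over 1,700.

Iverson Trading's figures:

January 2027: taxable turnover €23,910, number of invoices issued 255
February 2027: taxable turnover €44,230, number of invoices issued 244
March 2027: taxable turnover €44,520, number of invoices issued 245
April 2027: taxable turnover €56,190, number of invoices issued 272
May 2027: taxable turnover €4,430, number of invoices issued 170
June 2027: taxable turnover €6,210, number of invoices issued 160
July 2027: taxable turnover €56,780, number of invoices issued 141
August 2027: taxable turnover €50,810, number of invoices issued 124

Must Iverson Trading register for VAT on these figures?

Yes

Total taxable turnover: €23,910 + €44,230 + €44,520 + €56,190 + €4,430 + €6,210 + €56,780 + €50,810 = €287,080 (> €250,000).
Total number of invoices issued: 255 + 244 + 245 + 272 + 170 + 160 + 141 + 124 = 1,611 (≤ 1,700).
The test is 'or': at least one threshold is exceeded.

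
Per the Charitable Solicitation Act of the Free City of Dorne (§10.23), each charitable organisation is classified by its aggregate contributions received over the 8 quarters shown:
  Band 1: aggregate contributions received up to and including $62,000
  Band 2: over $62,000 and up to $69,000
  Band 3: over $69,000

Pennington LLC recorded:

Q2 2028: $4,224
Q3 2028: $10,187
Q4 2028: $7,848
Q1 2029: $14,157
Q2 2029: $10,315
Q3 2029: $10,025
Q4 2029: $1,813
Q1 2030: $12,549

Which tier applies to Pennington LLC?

Band 3

Aggregate contributions received: $4,224 + $10,187 + $7,848 + $14,157 + $10,315 + $10,025 + $1,813 + $12,549 = $71,118.
$71,118 > $69,000, so Band 3 applies.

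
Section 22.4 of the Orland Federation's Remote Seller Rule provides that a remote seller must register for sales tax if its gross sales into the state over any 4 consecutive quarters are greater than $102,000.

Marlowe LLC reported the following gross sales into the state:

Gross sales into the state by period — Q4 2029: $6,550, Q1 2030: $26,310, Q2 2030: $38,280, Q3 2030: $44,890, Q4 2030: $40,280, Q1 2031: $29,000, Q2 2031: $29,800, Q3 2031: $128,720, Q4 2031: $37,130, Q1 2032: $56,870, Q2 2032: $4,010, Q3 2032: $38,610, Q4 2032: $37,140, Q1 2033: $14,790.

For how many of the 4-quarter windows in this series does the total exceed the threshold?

Q4 2029–Q3 2030: $6,550 + $26,310 + $38,280 + $44,890 = $116,030 (over)
Q1 2030–Q4 2030: $26,310 + $38,280 + $44,890 + $40,280 = $149,760 (over)
Q2 2030–Q1 2031: $38,280 + $44,890 + $40,280 + $29,000 = $152,450 (over)
Q3 2030–Q2 2031: $44,890 + $40,280 + $29,000 + $29,800 = $143,970 (over)
Q4 2030–Q3 2031: $40,280 + $29,000 + $29,800 + $128,720 = $227,800 (over)
Q1 2031–Q4 2031: $29,000 + $29,800 + $128,720 + $37,130 = $224,650 (over)
Q2 2031–Q1 2032: $29,800 + $128,720 + $37,130 + $56,870 = $252,520 (over)
Q3 2031–Q2 2032: $128,720 + $37,130 + $56,870 + $4,010 = $226,730 (over)
Q4 2031–Q3 2032: $37,130 + $56,870 + $4,010 + $38,610 = $136,620 (over)
Q1 2032–Q4 2032: $56,870 + $4,010 + $38,610 + $37,140 = $136,630 (over)
Q2 2032–Q1 2033: $4,010 + $38,610 + $37,140 + $14,790 = $94,550 (under)
10 windows exceed the threshold.

10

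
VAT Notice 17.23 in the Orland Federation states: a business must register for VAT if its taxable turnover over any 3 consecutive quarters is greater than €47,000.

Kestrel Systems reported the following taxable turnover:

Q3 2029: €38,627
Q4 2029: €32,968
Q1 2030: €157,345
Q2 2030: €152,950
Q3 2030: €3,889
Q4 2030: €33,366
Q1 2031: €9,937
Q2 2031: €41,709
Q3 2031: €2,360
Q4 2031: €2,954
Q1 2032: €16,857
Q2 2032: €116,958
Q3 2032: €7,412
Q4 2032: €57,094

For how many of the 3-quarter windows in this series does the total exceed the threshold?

11

Q3 2029–Q1 2030: €38,627 + €32,968 + €157,345 = €228,940 (over)
Q4 2029–Q2 2030: €32,968 + €157,345 + €152,950 = €343,263 (over)
Q1 2030–Q3 2030: €157,345 + €152,950 + €3,889 = €314,184 (over)
Q2 2030–Q4 2030: €152,950 + €3,889 + €33,366 = €190,205 (over)
Q3 2030–Q1 2031: €3,889 + €33,366 + €9,937 = €47,192 (over)
Q4 2030–Q2 2031: €33,366 + €9,937 + €41,709 = €85,012 (over)
Q1 2031–Q3 2031: €9,937 + €41,709 + €2,360 = €54,006 (over)
Q2 2031–Q4 2031: €41,709 + €2,360 + €2,954 = €47,023 (over)
Q3 2031–Q1 2032: €2,360 + €2,954 + €16,857 = €22,171 (under)
Q4 2031–Q2 2032: €2,954 + €16,857 + €116,958 = €136,769 (over)
Q1 2032–Q3 2032: €16,857 + €116,958 + €7,412 = €141,227 (over)
Q2 2032–Q4 2032: €116,958 + €7,412 + €57,094 = €181,464 (over)
11 windows exceed the threshold.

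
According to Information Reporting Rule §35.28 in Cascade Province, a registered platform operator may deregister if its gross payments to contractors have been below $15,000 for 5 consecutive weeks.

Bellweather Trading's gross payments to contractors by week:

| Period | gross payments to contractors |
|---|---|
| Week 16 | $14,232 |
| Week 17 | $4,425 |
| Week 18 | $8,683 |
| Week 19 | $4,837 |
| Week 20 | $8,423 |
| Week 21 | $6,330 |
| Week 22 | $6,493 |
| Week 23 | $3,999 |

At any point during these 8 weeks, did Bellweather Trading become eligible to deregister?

Weeks below $15,000: Week 16, Week 17, Week 18, Week 19, Week 20, Week 21, Week 22, Week 23.
Longest run of consecutive weeks below the threshold: 8.
8 ≥ 5, so Bellweather Trading became eligible.

Yes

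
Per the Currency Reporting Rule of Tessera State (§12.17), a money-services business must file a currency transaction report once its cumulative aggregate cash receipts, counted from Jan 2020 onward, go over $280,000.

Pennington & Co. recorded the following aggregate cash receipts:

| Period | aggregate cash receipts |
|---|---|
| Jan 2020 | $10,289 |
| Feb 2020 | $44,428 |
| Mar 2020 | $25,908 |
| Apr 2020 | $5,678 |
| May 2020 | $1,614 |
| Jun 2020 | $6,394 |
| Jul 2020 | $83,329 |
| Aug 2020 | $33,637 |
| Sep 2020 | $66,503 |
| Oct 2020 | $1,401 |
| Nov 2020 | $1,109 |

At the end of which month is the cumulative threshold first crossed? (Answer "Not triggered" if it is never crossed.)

Through Jan 2020: $10,289
Through Feb 2020: $54,717
Through Mar 2020: $80,625
Through Apr 2020: $86,303
Through May 2020: $87,917
Through Jun 2020: $94,311
Through Jul 2020: $177,640
Through Aug 2020: $211,277
Through Sep 2020: $277,780
Through Oct 2020: $279,181
Through Nov 2020: $280,290 ← exceeds threshold

Nov 2020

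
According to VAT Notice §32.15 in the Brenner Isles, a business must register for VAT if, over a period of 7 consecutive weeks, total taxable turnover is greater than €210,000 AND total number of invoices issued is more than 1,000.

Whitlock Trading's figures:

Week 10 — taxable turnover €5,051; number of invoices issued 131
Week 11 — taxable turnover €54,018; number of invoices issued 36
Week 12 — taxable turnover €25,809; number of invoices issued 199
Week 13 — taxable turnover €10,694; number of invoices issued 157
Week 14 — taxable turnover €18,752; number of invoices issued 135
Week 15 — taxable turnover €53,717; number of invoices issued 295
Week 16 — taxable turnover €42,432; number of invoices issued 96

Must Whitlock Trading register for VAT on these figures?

Yes

Total taxable turnover: €5,051 + €54,018 + €25,809 + €10,694 + €18,752 + €53,717 + €42,432 = €210,473 (> €210,000).
Total number of invoices issued: 131 + 36 + 199 + 157 + 135 + 295 + 96 = 1,049 (> 1,000).
The test is 'and': both thresholds are exceeded.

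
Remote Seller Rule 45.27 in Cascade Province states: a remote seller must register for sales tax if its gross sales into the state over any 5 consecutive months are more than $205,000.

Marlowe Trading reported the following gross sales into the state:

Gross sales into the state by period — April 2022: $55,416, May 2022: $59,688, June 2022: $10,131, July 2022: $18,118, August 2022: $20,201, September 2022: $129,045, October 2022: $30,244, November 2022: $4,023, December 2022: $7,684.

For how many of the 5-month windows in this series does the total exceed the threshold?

2

April 2022–August 2022: $55,416 + $59,688 + $10,131 + $18,118 + $20,201 = $163,554 (under)
May 2022–September 2022: $59,688 + $10,131 + $18,118 + $20,201 + $129,045 = $237,183 (over)
June 2022–October 2022: $10,131 + $18,118 + $20,201 + $129,045 + $30,244 = $207,739 (over)
July 2022–November 2022: $18,118 + $20,201 + $129,045 + $30,244 + $4,023 = $201,631 (under)
August 2022–December 2022: $20,201 + $129,045 + $30,244 + $4,023 + $7,684 = $191,197 (under)
2 windows exceed the threshold.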